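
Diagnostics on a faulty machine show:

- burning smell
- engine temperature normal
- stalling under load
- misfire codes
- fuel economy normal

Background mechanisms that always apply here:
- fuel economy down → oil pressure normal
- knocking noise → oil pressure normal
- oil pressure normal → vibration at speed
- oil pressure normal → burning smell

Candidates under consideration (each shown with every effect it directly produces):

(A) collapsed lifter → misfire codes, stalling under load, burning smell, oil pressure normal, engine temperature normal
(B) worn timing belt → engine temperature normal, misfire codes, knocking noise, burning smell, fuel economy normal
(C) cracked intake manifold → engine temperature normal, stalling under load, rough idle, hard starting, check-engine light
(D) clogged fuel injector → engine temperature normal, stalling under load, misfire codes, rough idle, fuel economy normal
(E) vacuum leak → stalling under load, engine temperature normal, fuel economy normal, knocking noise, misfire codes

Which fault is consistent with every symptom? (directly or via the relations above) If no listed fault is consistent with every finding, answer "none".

Testing each hypothesis:
(A) collapsed lifter — burning smell match; engine temperature normal match; stalling under load match; misfire codes match; fuel economy normal miss
(B) worn timing belt — burning smell match; engine temperature normal match; stalling under load miss; misfire codes match; fuel economy normal match
(C) cracked intake manifold — burning smell miss; engine temperature normal match; stalling under load match; misfire codes miss; fuel economy normal miss
(D) clogged fuel injector — burning smell miss; engine temperature normal match; stalling under load match; misfire codes match; fuel economy normal match
(E) vacuum leak — burning smell match (through knocking noise → oil pressure normal → burning smell); engine temperature normal match; stalling under load match; misfire codes match; fuel economy normal match
(E) is the only candidate with no mismatches.

E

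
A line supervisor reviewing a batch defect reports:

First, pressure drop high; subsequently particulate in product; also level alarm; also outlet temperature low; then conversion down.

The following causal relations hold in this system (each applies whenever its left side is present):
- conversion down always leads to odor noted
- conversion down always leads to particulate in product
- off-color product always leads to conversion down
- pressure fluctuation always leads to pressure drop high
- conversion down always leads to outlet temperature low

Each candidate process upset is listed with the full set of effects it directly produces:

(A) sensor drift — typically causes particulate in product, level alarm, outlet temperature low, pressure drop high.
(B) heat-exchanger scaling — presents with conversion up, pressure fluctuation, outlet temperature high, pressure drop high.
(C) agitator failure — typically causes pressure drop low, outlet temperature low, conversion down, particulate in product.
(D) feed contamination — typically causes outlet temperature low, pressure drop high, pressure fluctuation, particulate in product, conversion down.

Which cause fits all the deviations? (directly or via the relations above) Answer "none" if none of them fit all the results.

For each candidate, compare predicted effects to what was observed:
(A) sensor drift — does not account for conversion down
(B) heat-exchanger scaling — fails on particulate in product, level alarm, outlet temperature low, conversion down (predicts outlet temperature high, not outlet temperature low; predicts conversion up, not conversion down)
(C) agitator failure — pressure drop high -; particulate in product +; level alarm -; outlet temperature low +; conversion down +
(D) feed contamination — pressure drop high +; particulate in product +; level alarm -; outlet temperature low +; conversion down +
Every candidate fails on at least one observation.

none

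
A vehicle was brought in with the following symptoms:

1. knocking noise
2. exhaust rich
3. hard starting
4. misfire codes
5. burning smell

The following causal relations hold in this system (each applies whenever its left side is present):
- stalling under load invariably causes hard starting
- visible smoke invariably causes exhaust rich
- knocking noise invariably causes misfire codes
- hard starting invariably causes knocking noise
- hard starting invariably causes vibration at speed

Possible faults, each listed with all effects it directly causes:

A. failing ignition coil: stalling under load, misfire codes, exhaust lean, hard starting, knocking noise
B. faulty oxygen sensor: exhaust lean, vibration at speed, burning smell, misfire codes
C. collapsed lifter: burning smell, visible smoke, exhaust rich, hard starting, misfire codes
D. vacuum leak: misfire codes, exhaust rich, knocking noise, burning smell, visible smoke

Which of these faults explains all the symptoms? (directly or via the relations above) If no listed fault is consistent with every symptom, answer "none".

C

Per-candidate check:
(A) failing ignition coil — knocking noise ✓; exhaust rich ✗; hard starting ✓; misfire codes ✓; burning smell ✗
(B) faulty oxygen sensor — knocking noise ✗; exhaust rich ✗; hard starting ✗; misfire codes ✓; burning smell ✓
(C) collapsed lifter — knocking noise ✓ (via hard starting → knocking noise); exhaust rich ✓; hard starting ✓; misfire codes ✓; burning smell ✓
(D) vacuum leak — does not account for hard starting
(C) alone accounts for all the evidence.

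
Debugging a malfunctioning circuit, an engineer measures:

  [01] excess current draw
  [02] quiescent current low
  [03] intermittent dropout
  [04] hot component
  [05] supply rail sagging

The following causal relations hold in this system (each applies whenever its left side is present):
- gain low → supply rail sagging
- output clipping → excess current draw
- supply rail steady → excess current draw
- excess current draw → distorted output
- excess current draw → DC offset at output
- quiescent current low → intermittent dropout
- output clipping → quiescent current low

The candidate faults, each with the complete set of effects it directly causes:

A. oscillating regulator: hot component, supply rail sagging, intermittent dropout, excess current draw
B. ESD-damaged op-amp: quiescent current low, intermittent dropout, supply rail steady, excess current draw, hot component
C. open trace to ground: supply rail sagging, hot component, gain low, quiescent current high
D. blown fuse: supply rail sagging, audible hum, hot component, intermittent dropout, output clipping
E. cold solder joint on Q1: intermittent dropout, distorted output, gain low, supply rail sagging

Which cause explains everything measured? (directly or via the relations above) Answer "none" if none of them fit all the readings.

D

Per-candidate check:
(A) oscillating regulator — does not account for quiescent current low
(B) ESD-damaged op-amp — excess current draw +; quiescent current low +; intermittent dropout +; hot component +; supply rail sagging -
(C) open trace to ground — fails on excess current draw, quiescent current low, intermittent dropout (predicts quiescent current high, not quiescent current low)
(D) blown fuse — excess current draw + (via output clipping → excess current draw); quiescent current low + (via output clipping → quiescent current low); intermittent dropout +; hot component +; supply rail sagging +
(E) cold solder joint on Q1 — excess current draw -; quiescent current low -; intermittent dropout +; hot component -; supply rail sagging +
(D) alone accounts for all the evidence.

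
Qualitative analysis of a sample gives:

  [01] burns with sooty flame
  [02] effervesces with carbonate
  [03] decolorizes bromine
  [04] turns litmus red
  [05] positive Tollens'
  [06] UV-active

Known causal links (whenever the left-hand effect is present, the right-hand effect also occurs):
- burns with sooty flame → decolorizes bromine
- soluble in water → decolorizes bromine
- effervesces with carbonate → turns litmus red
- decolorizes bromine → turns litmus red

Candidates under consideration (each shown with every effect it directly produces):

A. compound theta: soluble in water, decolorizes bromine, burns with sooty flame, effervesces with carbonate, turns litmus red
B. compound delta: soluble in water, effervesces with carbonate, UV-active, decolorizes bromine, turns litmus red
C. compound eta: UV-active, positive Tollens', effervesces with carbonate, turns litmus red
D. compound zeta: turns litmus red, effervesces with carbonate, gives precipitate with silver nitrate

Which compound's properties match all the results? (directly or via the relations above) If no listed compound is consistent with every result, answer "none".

none

Testing each hypothesis:
(A) compound theta — does not account for positive Tollens', UV-active
(B) compound delta — burns with sooty flame NO; effervesces with carbonate yes; decolorizes bromine yes; turns litmus red yes; positive Tollens' NO; UV-active yes
(C) compound eta — does not account for burns with sooty flame, decolorizes bromine
(D) compound zeta — does not account for burns with sooty flame, decolorizes bromine, positive Tollens', UV-active
Every candidate fails on at least one observation.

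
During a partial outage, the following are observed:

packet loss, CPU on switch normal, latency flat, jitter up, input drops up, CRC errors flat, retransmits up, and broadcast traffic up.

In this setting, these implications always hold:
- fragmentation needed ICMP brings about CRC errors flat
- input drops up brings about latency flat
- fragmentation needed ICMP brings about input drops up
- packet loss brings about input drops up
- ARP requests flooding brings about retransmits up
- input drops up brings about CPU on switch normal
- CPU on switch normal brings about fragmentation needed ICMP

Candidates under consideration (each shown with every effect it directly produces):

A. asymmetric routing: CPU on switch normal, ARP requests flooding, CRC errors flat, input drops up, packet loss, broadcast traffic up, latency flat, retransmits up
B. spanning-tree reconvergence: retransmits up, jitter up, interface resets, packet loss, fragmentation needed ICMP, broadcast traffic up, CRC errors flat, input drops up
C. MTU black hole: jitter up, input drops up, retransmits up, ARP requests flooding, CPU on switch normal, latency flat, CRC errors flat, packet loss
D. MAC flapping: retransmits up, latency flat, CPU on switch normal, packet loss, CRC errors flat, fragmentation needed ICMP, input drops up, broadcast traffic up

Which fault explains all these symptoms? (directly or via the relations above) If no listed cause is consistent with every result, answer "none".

B

Per-candidate check:
(A) asymmetric routing — packet loss match; CPU on switch normal match; latency flat match; jitter up miss; input drops up match; CRC errors flat match; retransmits up match; broadcast traffic up match
(B) spanning-tree reconvergence — packet loss match; CPU on switch normal match (through input drops up → CPU on switch normal); latency flat match (through input drops up → latency flat); jitter up match; input drops up match; CRC errors flat match; retransmits up match; broadcast traffic up match
(C) MTU black hole — packet loss match; CPU on switch normal match; latency flat match; jitter up match; input drops up match; CRC errors flat match; retransmits up match; broadcast traffic up miss
(D) MAC flapping — does not account for jitter up
(B) alone accounts for all the evidence.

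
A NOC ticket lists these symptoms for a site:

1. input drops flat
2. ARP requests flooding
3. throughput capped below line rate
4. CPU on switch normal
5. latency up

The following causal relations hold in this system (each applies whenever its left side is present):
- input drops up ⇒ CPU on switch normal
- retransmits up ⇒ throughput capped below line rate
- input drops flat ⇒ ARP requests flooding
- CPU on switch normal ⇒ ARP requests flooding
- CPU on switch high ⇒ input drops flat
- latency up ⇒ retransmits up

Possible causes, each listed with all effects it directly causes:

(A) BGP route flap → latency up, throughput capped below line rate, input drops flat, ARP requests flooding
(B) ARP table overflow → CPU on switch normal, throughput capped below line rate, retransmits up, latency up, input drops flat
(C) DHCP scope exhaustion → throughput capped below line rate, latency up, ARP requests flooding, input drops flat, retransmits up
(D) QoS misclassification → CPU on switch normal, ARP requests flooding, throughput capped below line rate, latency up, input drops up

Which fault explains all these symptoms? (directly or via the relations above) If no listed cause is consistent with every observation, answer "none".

Per-candidate check:
(A) BGP route flap — input drops flat +; ARP requests flooding +; throughput capped below line rate +; CPU on switch normal -; latency up +
(B) ARP table overflow — input drops flat +; ARP requests flooding + (via CPU on switch normal → ARP requests flooding); throughput capped below line rate +; CPU on switch normal +; latency up +
(C) DHCP scope exhaustion — input drops flat +; ARP requests flooding +; throughput capped below line rate +; CPU on switch normal -; latency up +
(D) QoS misclassification — input drops flat -; ARP requests flooding +; throughput capped below line rate +; CPU on switch normal +; latency up +
Only (B) is consistent with every observation.

B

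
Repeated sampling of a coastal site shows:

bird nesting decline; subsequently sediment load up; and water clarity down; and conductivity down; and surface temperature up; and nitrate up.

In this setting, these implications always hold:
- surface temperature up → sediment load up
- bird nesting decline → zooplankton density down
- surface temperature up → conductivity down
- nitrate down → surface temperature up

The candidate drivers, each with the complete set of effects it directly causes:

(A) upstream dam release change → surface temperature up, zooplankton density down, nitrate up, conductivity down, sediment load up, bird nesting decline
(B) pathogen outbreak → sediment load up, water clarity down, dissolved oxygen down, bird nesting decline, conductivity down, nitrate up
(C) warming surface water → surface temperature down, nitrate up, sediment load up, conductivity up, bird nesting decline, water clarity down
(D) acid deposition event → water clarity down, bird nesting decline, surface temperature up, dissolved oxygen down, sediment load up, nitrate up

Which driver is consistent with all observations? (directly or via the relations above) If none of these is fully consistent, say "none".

Checking each candidate against the observations:
(A) upstream dam release change — does not account for water clarity down
(B) pathogen outbreak — bird nesting decline ✓; sediment load up ✓; water clarity down ✓; conductivity down ✓; surface temperature up ✗; nitrate up ✓
(C) warming surface water — bird nesting decline ✓; sediment load up ✓; water clarity down ✓; conductivity down ✗; surface temperature up ✗; nitrate up ✓
(D) acid deposition event — bird nesting decline ✓; sediment load up ✓; water clarity down ✓; conductivity down ✓ (through surface temperature up → conductivity down); surface temperature up ✓; nitrate up ✓
(D) is the only candidate with no mismatches.

D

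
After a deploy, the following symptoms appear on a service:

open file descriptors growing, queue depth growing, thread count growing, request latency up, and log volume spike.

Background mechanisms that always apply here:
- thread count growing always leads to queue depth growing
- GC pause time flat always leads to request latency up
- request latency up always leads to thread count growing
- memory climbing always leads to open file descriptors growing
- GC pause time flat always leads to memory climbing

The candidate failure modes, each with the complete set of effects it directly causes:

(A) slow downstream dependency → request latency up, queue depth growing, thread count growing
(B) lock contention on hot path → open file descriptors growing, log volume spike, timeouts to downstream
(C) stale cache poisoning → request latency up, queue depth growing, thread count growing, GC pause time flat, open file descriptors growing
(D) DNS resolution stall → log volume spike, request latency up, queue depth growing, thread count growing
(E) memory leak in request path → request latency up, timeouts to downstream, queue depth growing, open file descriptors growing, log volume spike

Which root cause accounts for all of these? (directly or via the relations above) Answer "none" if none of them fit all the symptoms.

For each candidate, compare predicted effects to what was observed:
(A) slow downstream dependency — does not account for open file descriptors growing, log volume spike
(B) lock contention on hot path — does not account for queue depth growing, thread count growing, request latency up
(C) stale cache poisoning — does not account for log volume spike
(D) DNS resolution stall — does not account for open file descriptors growing
(E) memory leak in request path — accounts for every observation (thread count growing through request latency up → thread count growing)
(E) is the only candidate with no mismatches.

E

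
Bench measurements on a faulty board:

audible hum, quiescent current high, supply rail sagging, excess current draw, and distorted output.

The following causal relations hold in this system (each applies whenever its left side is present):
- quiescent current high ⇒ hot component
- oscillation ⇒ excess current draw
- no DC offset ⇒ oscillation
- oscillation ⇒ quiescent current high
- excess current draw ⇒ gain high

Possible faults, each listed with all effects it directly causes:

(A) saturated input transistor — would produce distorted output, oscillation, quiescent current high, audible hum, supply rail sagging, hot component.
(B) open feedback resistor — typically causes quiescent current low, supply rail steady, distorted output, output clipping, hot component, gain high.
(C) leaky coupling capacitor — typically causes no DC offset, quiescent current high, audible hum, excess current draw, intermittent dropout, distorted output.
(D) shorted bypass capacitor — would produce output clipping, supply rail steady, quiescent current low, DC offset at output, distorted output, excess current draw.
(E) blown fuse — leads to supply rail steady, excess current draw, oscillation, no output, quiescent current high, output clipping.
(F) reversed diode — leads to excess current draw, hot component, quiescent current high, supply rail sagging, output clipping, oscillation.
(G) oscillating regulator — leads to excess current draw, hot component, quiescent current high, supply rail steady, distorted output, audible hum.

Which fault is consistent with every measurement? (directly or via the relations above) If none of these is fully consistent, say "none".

Testing each hypothesis:
(A) saturated input transistor — accounts for every observation (excess current draw via oscillation → excess current draw)
(B) open feedback resistor — fails on audible hum, quiescent current high, supply rail sagging, excess current draw (predicts quiescent current low, not quiescent current high; predicts supply rail steady, not supply rail sagging)
(C) leaky coupling capacitor — audible hum yes; quiescent current high yes; supply rail sagging NO; excess current draw yes; distorted output yes
(D) shorted bypass capacitor — fails on audible hum, quiescent current high, supply rail sagging (predicts quiescent current low, not quiescent current high; predicts supply rail steady, not supply rail sagging)
(E) blown fuse — audible hum NO; quiescent current high yes; supply rail sagging NO; excess current draw yes; distorted output NO
(F) reversed diode — does not account for audible hum, distorted output
(G) oscillating regulator — fails on supply rail sagging (predicts supply rail steady, not supply rail sagging)
(A) is the only candidate with no mismatches.

A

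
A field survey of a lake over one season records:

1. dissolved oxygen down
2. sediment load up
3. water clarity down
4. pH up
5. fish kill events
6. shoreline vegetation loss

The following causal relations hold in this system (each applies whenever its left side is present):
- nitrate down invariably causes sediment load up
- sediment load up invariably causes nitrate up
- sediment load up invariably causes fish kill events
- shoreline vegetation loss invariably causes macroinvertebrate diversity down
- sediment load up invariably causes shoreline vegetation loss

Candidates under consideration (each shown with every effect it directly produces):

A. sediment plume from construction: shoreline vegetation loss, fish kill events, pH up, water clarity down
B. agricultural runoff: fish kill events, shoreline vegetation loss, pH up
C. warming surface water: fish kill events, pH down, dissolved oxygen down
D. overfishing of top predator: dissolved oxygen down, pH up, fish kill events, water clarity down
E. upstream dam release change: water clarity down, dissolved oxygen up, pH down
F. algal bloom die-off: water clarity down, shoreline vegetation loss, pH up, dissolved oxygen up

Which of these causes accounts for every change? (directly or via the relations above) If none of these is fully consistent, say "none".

none

For each candidate, compare predicted effects to what was observed:
(A) sediment plume from construction — dissolved oxygen down NO; sediment load up NO; water clarity down yes; pH up yes; fish kill events yes; shoreline vegetation loss yes
(B) agricultural runoff — does not account for dissolved oxygen down, sediment load up, water clarity down
(C) warming surface water — dissolved oxygen down yes; sediment load up NO; water clarity down NO; pH up NO; fish kill events yes; shoreline vegetation loss NO
(D) overfishing of top predator — does not account for sediment load up, shoreline vegetation loss
(E) upstream dam release change — dissolved oxygen down NO; sediment load up NO; water clarity down yes; pH up NO; fish kill events NO; shoreline vegetation loss NO
(F) algal bloom die-off — dissolved oxygen down NO; sediment load up NO; water clarity down yes; pH up yes; fish kill events NO; shoreline vegetation loss yes
None of the listed candidates fits everything.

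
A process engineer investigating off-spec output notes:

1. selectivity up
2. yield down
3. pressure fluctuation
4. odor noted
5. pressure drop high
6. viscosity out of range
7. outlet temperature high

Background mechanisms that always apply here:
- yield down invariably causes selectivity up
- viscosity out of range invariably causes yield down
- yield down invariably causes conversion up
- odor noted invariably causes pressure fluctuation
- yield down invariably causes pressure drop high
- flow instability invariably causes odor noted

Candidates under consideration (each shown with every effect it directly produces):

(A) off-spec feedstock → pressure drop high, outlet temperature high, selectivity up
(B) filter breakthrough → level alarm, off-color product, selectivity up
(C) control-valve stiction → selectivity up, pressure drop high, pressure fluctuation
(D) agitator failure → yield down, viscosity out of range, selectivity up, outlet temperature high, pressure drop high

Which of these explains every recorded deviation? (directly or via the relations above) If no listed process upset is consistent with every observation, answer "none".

Per-candidate check:
(A) off-spec feedstock — does not account for yield down, pressure fluctuation, odor noted, viscosity out of range
(B) filter breakthrough — selectivity up ✓; yield down ✗; pressure fluctuation ✗; odor noted ✗; pressure drop high ✗; viscosity out of range ✗; outlet temperature high ✗
(C) control-valve stiction — does not account for yield down, odor noted, viscosity out of range, outlet temperature high
(D) agitator failure — selectivity up ✓; yield down ✓; pressure fluctuation ✗; odor noted ✗; pressure drop high ✓; viscosity out of range ✓; outlet temperature high ✓
No candidate is consistent with all observations.

none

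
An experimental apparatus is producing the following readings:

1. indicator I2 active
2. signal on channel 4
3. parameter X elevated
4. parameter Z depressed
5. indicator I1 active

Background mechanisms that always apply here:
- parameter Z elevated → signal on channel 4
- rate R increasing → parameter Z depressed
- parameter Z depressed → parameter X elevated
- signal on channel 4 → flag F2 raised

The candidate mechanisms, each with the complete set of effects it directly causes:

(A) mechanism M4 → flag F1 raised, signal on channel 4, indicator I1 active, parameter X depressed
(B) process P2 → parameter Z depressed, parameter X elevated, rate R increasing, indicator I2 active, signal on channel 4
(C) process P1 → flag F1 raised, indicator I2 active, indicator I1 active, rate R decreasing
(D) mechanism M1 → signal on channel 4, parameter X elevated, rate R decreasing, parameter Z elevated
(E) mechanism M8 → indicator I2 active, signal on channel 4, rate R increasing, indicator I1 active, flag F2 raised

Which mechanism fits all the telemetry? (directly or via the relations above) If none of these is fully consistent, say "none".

E

Testing each hypothesis:
(A) mechanism M4 — fails on indicator I2 active, parameter X elevated, parameter Z depressed (predicts parameter X depressed, not parameter X elevated)
(B) process P2 — does not account for indicator I1 active
(C) process P1 — does not account for signal on channel 4, parameter X elevated, parameter Z depressed
(D) mechanism M1 — indicator I2 active -; signal on channel 4 +; parameter X elevated +; parameter Z depressed -; indicator I1 active -
(E) mechanism M8 — indicator I2 active +; signal on channel 4 +; parameter X elevated + (by rate R increasing → parameter Z depressed → parameter X elevated); parameter Z depressed + (by rate R increasing → parameter Z depressed); indicator I1 active +
(E) alone accounts for all the evidence.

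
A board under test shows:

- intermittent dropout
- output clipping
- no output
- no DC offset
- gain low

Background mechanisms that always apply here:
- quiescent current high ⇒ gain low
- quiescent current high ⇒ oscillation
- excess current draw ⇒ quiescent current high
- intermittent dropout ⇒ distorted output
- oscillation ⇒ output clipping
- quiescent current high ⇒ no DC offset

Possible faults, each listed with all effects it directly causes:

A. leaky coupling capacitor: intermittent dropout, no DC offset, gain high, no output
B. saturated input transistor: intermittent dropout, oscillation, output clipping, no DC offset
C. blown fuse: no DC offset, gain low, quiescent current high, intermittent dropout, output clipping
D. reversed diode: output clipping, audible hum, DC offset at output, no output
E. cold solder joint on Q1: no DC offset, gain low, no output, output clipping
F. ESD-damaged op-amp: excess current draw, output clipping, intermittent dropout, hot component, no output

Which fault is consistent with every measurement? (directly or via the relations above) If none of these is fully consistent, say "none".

Testing each hypothesis:
(A) leaky coupling capacitor — fails on output clipping, gain low (predicts gain high, not gain low)
(B) saturated input transistor — intermittent dropout match; output clipping match; no output miss; no DC offset match; gain low miss
(C) blown fuse — does not account for no output
(D) reversed diode — fails on intermittent dropout, no DC offset, gain low (predicts DC offset at output, not no DC offset)
(E) cold solder joint on Q1 — does not account for intermittent dropout
(F) ESD-damaged op-amp — intermittent dropout match; output clipping match; no output match; no DC offset match (through excess current draw → quiescent current high → no DC offset); gain low match (through excess current draw → quiescent current high → gain low)
(F) alone accounts for all the evidence.

F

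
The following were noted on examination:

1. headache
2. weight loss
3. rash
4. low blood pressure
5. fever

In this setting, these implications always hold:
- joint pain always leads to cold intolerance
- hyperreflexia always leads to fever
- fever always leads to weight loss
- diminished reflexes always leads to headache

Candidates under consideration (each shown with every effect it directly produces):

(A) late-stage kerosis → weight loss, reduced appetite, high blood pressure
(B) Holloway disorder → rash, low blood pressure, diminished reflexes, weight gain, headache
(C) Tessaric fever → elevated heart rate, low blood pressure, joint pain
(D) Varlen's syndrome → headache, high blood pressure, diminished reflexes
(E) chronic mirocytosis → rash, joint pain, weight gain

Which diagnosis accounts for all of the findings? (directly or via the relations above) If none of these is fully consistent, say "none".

none

Checking each candidate against the observations:
(A) late-stage kerosis — fails on headache, rash, low blood pressure, fever (predicts high blood pressure, not low blood pressure)
(B) Holloway disorder — headache yes; weight loss NO; rash yes; low blood pressure yes; fever NO
(C) Tessaric fever — does not account for headache, weight loss, rash, fever
(D) Varlen's syndrome — fails on weight loss, rash, low blood pressure, fever (predicts high blood pressure, not low blood pressure)
(E) chronic mirocytosis — headache NO; weight loss NO; rash yes; low blood pressure NO; fever NO
Every candidate fails on at least one observation.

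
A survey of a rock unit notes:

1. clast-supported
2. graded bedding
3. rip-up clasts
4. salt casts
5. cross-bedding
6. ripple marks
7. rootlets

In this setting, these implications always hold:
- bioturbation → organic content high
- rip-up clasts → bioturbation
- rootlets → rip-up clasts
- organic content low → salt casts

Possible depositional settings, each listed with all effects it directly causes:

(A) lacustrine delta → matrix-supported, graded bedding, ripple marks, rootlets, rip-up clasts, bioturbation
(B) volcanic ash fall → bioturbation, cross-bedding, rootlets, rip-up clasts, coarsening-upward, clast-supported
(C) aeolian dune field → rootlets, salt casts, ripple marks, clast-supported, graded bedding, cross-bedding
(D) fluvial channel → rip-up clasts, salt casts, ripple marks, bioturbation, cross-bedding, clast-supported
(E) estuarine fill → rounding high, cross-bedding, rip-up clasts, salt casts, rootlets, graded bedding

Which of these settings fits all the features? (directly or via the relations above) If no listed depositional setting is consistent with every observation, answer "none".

C

Testing each hypothesis:
(A) lacustrine delta — clast-supported ✗; graded bedding ✓; rip-up clasts ✓; salt casts ✗; cross-bedding ✗; ripple marks ✓; rootlets ✓
(B) volcanic ash fall — does not account for graded bedding, salt casts, ripple marks
(C) aeolian dune field — clast-supported ✓; graded bedding ✓; rip-up clasts ✓ (by rootlets → rip-up clasts); salt casts ✓; cross-bedding ✓; ripple marks ✓; rootlets ✓
(D) fluvial channel — clast-supported ✓; graded bedding ✗; rip-up clasts ✓; salt casts ✓; cross-bedding ✓; ripple marks ✓; rootlets ✗
(E) estuarine fill — does not account for clast-supported, ripple marks
(C) alone accounts for all the evidence.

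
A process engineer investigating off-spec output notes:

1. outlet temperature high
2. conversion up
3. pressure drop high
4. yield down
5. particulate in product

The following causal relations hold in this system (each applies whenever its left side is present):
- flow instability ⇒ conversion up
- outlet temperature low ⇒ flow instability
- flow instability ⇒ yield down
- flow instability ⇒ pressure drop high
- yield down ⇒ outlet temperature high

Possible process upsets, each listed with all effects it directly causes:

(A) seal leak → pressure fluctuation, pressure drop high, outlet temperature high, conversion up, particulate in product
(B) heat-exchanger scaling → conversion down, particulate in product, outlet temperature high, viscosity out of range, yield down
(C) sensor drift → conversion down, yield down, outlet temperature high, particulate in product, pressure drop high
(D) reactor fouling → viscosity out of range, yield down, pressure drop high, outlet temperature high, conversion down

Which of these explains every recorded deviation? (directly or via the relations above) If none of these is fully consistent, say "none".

Per-candidate check:
(A) seal leak — does not account for yield down
(B) heat-exchanger scaling — fails on conversion up, pressure drop high (predicts conversion down, not conversion up)
(C) sensor drift — fails on conversion up (predicts conversion down, not conversion up)
(D) reactor fouling — outlet temperature high yes; conversion up NO; pressure drop high yes; yield down yes; particulate in product NO
No candidate is consistent with all observations.

none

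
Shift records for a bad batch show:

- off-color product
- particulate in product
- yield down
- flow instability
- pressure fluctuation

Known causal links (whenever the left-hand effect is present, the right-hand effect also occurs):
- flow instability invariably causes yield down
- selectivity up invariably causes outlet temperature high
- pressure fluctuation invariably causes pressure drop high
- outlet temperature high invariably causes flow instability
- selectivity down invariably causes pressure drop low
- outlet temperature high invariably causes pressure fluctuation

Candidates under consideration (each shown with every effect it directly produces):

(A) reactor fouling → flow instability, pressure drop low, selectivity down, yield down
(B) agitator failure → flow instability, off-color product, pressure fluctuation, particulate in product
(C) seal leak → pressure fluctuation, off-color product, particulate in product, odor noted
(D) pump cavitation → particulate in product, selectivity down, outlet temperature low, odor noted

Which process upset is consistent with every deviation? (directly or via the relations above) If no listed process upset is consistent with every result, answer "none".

B

Per-candidate check:
(A) reactor fouling — does not account for off-color product, particulate in product, pressure fluctuation
(B) agitator failure — off-color product ✓; particulate in product ✓; yield down ✓ (by flow instability → yield down); flow instability ✓; pressure fluctuation ✓
(C) seal leak — does not account for yield down, flow instability
(D) pump cavitation — off-color product ✗; particulate in product ✓; yield down ✗; flow instability ✗; pressure fluctuation ✗
(B) alone accounts for all the evidence.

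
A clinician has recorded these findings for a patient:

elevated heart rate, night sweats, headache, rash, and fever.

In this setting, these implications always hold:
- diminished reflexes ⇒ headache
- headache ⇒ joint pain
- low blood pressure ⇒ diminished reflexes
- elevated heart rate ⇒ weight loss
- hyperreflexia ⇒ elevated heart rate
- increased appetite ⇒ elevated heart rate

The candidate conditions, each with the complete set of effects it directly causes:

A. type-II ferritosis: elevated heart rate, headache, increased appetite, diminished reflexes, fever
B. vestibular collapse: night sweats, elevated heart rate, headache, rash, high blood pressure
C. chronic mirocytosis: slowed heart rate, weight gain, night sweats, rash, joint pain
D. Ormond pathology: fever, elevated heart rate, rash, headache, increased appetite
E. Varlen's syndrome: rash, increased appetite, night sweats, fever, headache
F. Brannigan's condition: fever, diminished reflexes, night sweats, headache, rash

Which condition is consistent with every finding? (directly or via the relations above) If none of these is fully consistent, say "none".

E

Per-candidate check:
(A) type-II ferritosis — elevated heart rate match; night sweats miss; headache match; rash miss; fever match
(B) vestibular collapse — does not account for fever
(C) chronic mirocytosis — elevated heart rate miss; night sweats match; headache miss; rash match; fever miss
(D) Ormond pathology — does not account for night sweats
(E) Varlen's syndrome — elevated heart rate match (through increased appetite → elevated heart rate); night sweats match; headache match; rash match; fever match
(F) Brannigan's condition — elevated heart rate miss; night sweats match; headache match; rash match; fever match
(E) alone accounts for all the evidence.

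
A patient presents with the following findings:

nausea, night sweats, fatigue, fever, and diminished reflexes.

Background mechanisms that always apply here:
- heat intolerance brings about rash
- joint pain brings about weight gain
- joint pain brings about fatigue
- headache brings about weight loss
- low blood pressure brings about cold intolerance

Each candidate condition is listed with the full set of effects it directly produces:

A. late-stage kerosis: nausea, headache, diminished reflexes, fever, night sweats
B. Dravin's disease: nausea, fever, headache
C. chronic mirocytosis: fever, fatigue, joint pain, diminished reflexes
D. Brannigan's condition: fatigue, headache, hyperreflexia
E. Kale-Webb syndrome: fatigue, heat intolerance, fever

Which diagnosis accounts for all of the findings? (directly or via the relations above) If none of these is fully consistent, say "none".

none

Checking each candidate against the observations:
(A) late-stage kerosis — nausea +; night sweats +; fatigue -; fever +; diminished reflexes +
(B) Dravin's disease — does not account for night sweats, fatigue, diminished reflexes
(C) chronic mirocytosis — nausea -; night sweats -; fatigue +; fever +; diminished reflexes +
(D) Brannigan's condition — nausea -; night sweats -; fatigue +; fever -; diminished reflexes -
(E) Kale-Webb syndrome — does not account for nausea, night sweats, diminished reflexes
No candidate is consistent with all observations.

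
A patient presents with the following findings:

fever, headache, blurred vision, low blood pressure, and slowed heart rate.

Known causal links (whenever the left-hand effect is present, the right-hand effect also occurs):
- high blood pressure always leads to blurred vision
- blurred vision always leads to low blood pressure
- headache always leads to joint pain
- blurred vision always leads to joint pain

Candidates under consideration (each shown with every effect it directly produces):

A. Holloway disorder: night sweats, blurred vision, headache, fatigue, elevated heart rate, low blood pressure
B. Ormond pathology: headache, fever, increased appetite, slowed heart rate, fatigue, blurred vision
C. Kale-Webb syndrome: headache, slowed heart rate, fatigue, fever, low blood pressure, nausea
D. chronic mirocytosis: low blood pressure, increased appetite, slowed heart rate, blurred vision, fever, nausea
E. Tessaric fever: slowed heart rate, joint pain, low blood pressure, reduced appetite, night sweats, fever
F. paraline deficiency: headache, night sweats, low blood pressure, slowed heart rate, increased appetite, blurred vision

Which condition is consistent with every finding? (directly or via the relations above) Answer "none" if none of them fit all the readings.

For each candidate, compare predicted effects to what was observed:
(A) Holloway disorder — fever ✗; headache ✓; blurred vision ✓; low blood pressure ✓; slowed heart rate ✗
(B) Ormond pathology — fever ✓; headache ✓; blurred vision ✓; low blood pressure ✓ (via blurred vision → low blood pressure); slowed heart rate ✓
(C) Kale-Webb syndrome — fever ✓; headache ✓; blurred vision ✗; low blood pressure ✓; slowed heart rate ✓
(D) chronic mirocytosis — does not account for headache
(E) Tessaric fever — does not account for headache, blurred vision
(F) paraline deficiency — does not account for fever
(B) alone accounts for all the evidence.

B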